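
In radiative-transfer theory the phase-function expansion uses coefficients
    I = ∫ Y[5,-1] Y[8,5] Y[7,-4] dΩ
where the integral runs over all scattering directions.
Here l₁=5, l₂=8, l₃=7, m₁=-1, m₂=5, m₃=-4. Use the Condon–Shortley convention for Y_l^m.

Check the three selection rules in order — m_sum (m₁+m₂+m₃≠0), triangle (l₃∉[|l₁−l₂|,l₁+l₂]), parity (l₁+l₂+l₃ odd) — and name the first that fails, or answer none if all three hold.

Σmᵢ = 0  ✓
l₃∈[|l₁−l₂|,l₁+l₂]=[3,13], have l₃=7  ✓
Σlᵢ = 20 ⇒ even  ✓

none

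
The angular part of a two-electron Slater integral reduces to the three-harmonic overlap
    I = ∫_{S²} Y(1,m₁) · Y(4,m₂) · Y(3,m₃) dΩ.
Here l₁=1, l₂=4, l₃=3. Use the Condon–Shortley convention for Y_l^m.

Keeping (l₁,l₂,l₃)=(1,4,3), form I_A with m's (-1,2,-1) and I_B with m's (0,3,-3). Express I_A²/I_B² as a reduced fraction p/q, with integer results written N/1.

15/7

Shared (l₁,l₂,l₃)=(1,4,3): N and (l;000)² cancel in I_A²/I_B².
A: Δ = 2!·0!·6!/9! = 1/252; Racah Σ t=2..2: t=2:+1/96 = 1/96; ⇒ 3j(1 4 3; -1 2 -1)² = 5/84, sgn +1
B: Δ = 2!·0!·6!/9! = 1/252; Racah Σ t=1..1: t=1:−1/720 = -1/720; ⇒ 3j(1 4 3; 0 3 -3)² = 1/36, sgn -1
I_A²/I_B² = (5/84)/(1/36) = 15/7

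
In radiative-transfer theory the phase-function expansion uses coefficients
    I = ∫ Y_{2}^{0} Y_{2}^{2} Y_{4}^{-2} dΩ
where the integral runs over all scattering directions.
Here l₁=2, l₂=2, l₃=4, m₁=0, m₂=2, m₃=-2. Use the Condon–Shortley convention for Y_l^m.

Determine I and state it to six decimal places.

m-sum 0 ✓  L=8 even ✓  0≤4≤4 ✓
Π(2lᵢ+1) = 5×5×9 = 225
triangle coeff Δ(2,2,4) = 1/630
Σ_t [0,0]: t=0:+1/16 = 1/16
(3j)²=2/35 [(2 2 4; 0 0 0)], sign=+1
Σ_t [0,0]: t=0:+1/96 = 1/96
(3j)²=1/42 [(2 2 4; 0 2 -2)], sign=+1
⇒ 4πI² = 15/49
I = (+1)√(15/49/(4π)) = 0.15607835

0.156078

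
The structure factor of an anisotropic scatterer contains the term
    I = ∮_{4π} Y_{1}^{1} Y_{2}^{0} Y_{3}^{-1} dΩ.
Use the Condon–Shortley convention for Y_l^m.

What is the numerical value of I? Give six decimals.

Checks pass: Σm=0; 6 even; l₃=3∈[1,3].
(2·1+1)(2·2+1)(2·3+1) = 105
Δ: 0! 2! 4! / 7! → 1/105
sum: t=0:+1/4 = 1/4
3j²(1 2 3; 0 0 0) = Δ·Π!·Σ² = 3/35  (sign -1)
sum: t=0:+1/8 = 1/8
3j²(1 2 3; 1 0 -1) = Δ·Π!·Σ² = 2/35  (sign +1)
combine: 4πI² = 105·3/35·2/35 = 18/35
take √, sign -1: I = -0.20230066

-0.202301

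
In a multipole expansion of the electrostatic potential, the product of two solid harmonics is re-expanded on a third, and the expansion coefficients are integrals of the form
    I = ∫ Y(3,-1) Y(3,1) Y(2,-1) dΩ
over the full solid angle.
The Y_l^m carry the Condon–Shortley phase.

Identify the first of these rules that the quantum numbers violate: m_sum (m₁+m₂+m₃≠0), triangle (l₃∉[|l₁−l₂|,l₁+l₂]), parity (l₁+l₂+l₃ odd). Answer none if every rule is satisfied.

m₁+m₂+m₃ = -1 + 1 − 1 = -1  ✗
triangle: |3−3|=0 ≤ l₃=2 ≤ 3+3=6
parity: l₁+l₂+l₃ = 8 is even

m_sum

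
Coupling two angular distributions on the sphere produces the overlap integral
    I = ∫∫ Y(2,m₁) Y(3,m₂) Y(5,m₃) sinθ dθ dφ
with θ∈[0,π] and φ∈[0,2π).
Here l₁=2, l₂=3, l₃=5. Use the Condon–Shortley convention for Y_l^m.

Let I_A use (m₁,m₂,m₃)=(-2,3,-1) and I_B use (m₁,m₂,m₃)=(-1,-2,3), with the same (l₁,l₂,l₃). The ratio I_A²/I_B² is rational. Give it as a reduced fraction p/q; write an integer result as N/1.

l's match ⇒ only the (l;m) 3-j factors differ between A and B.
A: triangle coeff Δ(2,3,5) = 1/2310; Σ_t [0,0]: t=0:+1/17280 = 1/17280; (3j)²=1/2310 [(2 3 5; -2 3 -1)], sign=+1
B: triangle coeff Δ(2,3,5) = 1/2310; Σ_t [0,0]: t=0:+1/720 = 1/720; (3j)²=8/165 [(2 3 5; -1 -2 3)], sign=+1
I_A²/I_B² = (1/2310)/(8/165) = 1/112

1/112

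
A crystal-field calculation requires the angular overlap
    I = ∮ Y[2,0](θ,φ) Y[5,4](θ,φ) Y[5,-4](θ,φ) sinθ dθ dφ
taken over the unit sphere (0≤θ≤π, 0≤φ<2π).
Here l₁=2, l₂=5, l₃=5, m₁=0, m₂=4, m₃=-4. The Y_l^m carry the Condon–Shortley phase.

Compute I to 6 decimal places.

-0.097044

m-sum 0 ✓  L=12 even ✓  3≤5≤7 ✓
Π(2lᵢ+1) = 5×11×11 = 605
triangle coeff Δ(2,5,5) = 1/38610
Σ_t [0,2]: t=0:+1/2880 t=1:−1/576 t=2:+1/2880 = -1/960
(3j)²=10/429 [(2 5 5; 0 0 0)], sign=+1
Σ_t [1,2]: t=1:−1/40320 t=2:+1/20160 = 1/40320
(3j)²=6/715 [(2 5 5; 0 4 -4)], sign=-1
⇒ 4πI² = 20/169
I = (-1)√(20/169/(4π)) = -0.09704356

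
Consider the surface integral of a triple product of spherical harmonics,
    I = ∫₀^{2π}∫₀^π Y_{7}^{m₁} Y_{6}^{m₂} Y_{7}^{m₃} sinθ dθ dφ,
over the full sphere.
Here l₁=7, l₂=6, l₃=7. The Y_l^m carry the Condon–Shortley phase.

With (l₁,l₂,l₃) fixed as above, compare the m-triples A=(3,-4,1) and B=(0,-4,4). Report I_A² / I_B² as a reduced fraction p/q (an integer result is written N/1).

1183/22

l's match ⇒ only the (l;m) 3-j factors differ between A and B.
A: triangle coeff Δ(7,6,7) = 1/2444321880; Σ_t [0,2]: t=0:+1/19906560 t=1:−1/10368000 t=2:+1/49766400 = -13/497664000; (3j)²=91/17765 [(7 6 7; 3 -4 1)], sign=-1
B: triangle coeff Δ(7,6,7) = 1/2444321880; Σ_t [0,2]: t=0:+1/174182400 t=1:−1/20736000 t=2:+1/24883200 = -1/435456000; (3j)²=2/20995 [(7 6 7; 0 -4 4)], sign=+1
I_A²/I_B² = (91/17765)/(2/20995) = 1183/22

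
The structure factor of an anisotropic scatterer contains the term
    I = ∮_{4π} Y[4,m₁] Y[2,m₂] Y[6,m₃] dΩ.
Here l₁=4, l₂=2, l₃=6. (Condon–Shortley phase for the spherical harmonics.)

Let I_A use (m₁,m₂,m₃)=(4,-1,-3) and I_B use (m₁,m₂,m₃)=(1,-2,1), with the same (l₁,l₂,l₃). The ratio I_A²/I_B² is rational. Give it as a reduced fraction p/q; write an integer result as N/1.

Shared (l₁,l₂,l₃)=(4,2,6): N and (l;000)² cancel in I_A²/I_B².
A: Δ = 0!·8!·4!/13! = 1/6435; Racah Σ t=0..0: t=0:+1/241920 = 1/241920; ⇒ 3j(4 2 6; 4 -1 -3)² = 1/715, sgn -1
B: Δ = 0!·8!·4!/13! = 1/6435; Racah Σ t=0..0: t=0:+1/17280 = 1/17280; ⇒ 3j(4 2 6; 1 -2 1)² = 7/1287, sgn -1
I_A²/I_B² = (1/715)/(7/1287) = 9/35

9/35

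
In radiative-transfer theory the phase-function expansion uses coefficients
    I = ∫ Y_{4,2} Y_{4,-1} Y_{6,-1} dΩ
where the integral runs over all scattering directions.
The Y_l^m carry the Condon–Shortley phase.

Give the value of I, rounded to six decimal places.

Rules hold: Σm=0, L=14 even, 0≤6≤8.
N = 9·9·13 = 1053
Δ = 2!·6!·6!/15! = 1/1261260
Racah Σ t=0..2: t=0:+1/4608 t=1:−1/1296 t=2:+1/4608 = -7/20736
⇒ 3j(4 4 6; 0 0 0)² = 20/1287, sgn -1
Racah Σ t=0..2: t=0:+1/3456 t=1:−1/5760 t=2:+1/172800 = 7/57600
⇒ 3j(4 4 6; 2 -1 -1)² = 21/2860, sgn -1
4πI² = N·(3j₀)²·(3jₘ)² = 189/1573
I = +1·√(0.120153/4π) = 0.09778261

0.097783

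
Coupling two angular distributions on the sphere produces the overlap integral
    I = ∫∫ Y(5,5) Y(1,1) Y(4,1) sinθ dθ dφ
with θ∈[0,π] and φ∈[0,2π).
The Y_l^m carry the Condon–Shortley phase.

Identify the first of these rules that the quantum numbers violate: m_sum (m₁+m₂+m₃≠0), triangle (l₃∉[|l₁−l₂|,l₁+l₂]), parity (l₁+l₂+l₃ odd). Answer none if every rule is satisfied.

m₁+m₂+m₃ = 5 + 1 + 1 = 7  ✗
triangle: |5−1|=4 ≤ l₃=4 ≤ 5+1=6
parity: l₁+l₂+l₃ = 10 is even

m_sum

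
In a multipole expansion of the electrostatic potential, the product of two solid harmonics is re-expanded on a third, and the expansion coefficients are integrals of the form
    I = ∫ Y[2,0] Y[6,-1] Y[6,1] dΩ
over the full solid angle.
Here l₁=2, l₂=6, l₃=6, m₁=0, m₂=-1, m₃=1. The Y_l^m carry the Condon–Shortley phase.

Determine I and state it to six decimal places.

-0.149094

Rules hold: Σm=0, L=14 even, 4≤6≤8.
N = 5·13·13 = 845
Δ = 2!·2!·10!/15! = 1/90090
Racah Σ t=0..2: t=0:+1/69120 t=1:−1/14400 t=2:+1/69120 = -7/172800
⇒ 3j(2 6 6; 0 0 0)² = 14/715, sgn -1
Racah Σ t=0..2: t=0:+1/57600 t=1:−1/17280 t=2:+1/120960 = -13/403200
⇒ 3j(2 6 6; 0 -1 1)² = 13/770, sgn +1
4πI² = N·(3j₀)²·(3jₘ)² = 169/605
I = -1·√(0.279339/4π) = -0.14909419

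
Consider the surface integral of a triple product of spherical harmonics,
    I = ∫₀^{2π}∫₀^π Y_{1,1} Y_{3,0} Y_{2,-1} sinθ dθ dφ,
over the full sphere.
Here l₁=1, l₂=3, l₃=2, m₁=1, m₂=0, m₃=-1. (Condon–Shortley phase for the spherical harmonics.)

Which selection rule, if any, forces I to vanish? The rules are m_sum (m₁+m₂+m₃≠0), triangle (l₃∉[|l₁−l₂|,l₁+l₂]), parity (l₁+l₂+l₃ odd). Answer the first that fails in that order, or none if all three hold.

Σmᵢ = 0  ✓
l₃∈[|l₁−l₂|,l₁+l₂]=[2,4], have l₃=2  ✓
Σlᵢ = 6 ⇒ even  ✓

none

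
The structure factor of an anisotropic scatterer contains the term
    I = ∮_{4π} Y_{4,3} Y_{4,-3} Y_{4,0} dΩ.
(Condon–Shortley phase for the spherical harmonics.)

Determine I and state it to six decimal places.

m-sum 0 ✓  L=12 even ✓  0≤4≤8 ✓
Π(2lᵢ+1) = 9×9×9 = 729
triangle coeff Δ(4,4,4) = 1/450450
Σ_t [0,4]: t=0:+1/13824 t=1:−1/216 t=2:+1/64 t=3:−1/216 t=4:+1/13824 = 5/768
(3j)²=18/1001 [(4 4 4; 0 0 0)], sign=+1
Σ_t [0,1]: t=0:+1/864 t=1:−1/3456 = 1/1152
(3j)²=7/286 [(4 4 4; 3 -3 0)], sign=+1
⇒ 4πI² = 6561/20449
I = (+1)√(6561/20449/(4π)) = 0.15978796

0.159788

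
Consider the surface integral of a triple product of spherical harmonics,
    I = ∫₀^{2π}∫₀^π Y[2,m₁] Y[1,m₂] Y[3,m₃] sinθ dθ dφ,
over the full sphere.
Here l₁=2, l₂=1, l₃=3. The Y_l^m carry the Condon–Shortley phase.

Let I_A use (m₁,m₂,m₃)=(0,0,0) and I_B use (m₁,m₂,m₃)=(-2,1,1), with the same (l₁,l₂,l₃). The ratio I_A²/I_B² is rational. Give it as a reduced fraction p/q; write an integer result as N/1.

Same 2,1,3: normalisation and zero-m 3j drop out of the ratio.
A: Δ: 0! 4! 2! / 7! → 1/105; sum: t=0:+1/4 = 1/4; 3j²(2 1 3; 0 0 0) = Δ·Π!·Σ² = 3/35  (sign -1)
B: Δ: 0! 4! 2! / 7! → 1/105; sum: t=0:+1/48 = 1/48; 3j²(2 1 3; -2 1 1) = Δ·Π!·Σ² = 1/105  (sign +1)
I_A²/I_B² = (3/35)/(1/105) = 9/1

9/1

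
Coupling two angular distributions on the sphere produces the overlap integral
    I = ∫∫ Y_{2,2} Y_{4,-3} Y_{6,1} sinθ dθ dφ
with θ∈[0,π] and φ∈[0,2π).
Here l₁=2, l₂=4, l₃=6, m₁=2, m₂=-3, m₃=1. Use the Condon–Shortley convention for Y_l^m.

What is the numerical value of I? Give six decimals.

-0.035563

Checks pass: Σm=0; 12 even; l₃=6∈[2,6].
(2·2+1)(2·4+1)(2·6+1) = 585
Δ: 0! 4! 8! / 13! → 1/6435
sum: t=0:+1/2304 = 1/2304
3j²(2 4 6; 0 0 0) = Δ·Π!·Σ² = 5/143  (sign +1)
sum: t=0:+1/120960 = 1/120960
3j²(2 4 6; 2 -3 1) = Δ·Π!·Σ² = 1/1287  (sign -1)
combine: 4πI² = 585·5/143·1/1287 = 25/1573
take √, sign -1: I = -0.03556319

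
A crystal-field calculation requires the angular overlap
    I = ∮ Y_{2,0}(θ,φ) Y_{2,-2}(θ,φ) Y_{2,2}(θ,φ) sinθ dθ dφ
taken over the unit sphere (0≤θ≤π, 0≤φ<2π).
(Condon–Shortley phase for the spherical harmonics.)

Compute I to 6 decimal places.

Checks pass: Σm=0; 6 even; l₃=2∈[0,4].
(2·2+1)(2·2+1)(2·2+1) = 125
Δ: 2! 2! 2! / 7! → 1/630
sum: t=0:+1/8 t=1:−1/1 t=2:+1/8 = -3/4
3j²(2 2 2; 0 0 0) = Δ·Π!·Σ² = 2/35  (sign -1)
sum: t=0:+1/8 = 1/8
3j²(2 2 2; 0 -2 2) = Δ·Π!·Σ² = 2/35  (sign +1)
combine: 4πI² = 125·2/35·2/35 = 20/49
take √, sign -1: I = -0.18022375

-0.180224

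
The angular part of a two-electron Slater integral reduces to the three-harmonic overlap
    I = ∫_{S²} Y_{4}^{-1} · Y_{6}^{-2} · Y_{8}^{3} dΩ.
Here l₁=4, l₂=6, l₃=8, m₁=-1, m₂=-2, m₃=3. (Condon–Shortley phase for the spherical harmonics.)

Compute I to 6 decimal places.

-0.137123

Checks pass: Σm=0; 18 even; l₃=8∈[2,10].
(2·4+1)(2·6+1)(2·8+1) = 1989
Δ: 2! 6! 10! / 19! → 1/23279256
sum: t=0:+1/1658880 t=1:−1/518400 t=2:+1/1658880 = -1/1382400
3j²(4 6 8; 0 0 0) = Δ·Π!·Σ² = 504/46189  (sign -1)
sum: t=0:+1/4147200 t=1:−1/1451520 t=2:+1/5806080 = -1/3628800
3j²(4 6 8; -1 -2 3) = Δ·Π!·Σ² = 320/29393  (sign +1)
combine: 4πI² = 1989·504/46189·320/29393 = 207360/877591
take √, sign -1: I = -0.13712337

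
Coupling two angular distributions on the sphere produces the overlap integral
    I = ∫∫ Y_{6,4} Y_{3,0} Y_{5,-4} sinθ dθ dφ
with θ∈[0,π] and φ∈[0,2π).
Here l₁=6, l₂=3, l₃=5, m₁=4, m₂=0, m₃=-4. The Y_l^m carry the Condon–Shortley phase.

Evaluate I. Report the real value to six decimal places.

Checks pass: Σm=0; 14 even; l₃=5∈[3,9].
(2·6+1)(2·3+1)(2·5+1) = 1001
Δ: 4! 8! 2! / 15! → 1/675675
sum: t=1:−1/8640 t=2:+1/2304 t=3:−1/8640 = 7/34560
3j²(6 3 5; 0 0 0) = Δ·Π!·Σ² = 7/429  (sign -1)
sum: t=1:−1/60480 t=2:+1/161280 = -1/96768
3j²(6 3 5; 4 0 -4) = Δ·Π!·Σ² = 15/1001  (sign +1)
combine: 4πI² = 1001·7/429·15/1001 = 35/143
take √, sign -1: I = -0.13956004

-0.139560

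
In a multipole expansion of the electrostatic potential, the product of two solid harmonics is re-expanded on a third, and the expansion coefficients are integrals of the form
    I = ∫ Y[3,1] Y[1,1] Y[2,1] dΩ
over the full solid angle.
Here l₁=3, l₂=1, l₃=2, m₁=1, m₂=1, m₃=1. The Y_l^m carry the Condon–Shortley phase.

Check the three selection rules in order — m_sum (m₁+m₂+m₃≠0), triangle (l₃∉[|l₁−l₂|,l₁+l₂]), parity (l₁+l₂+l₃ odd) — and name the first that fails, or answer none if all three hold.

m_sum

Σmᵢ = 3  ✗
l₃∈[|l₁−l₂|,l₁+l₂]=[2,4], have l₃=2
Σlᵢ = 6 ⇒ even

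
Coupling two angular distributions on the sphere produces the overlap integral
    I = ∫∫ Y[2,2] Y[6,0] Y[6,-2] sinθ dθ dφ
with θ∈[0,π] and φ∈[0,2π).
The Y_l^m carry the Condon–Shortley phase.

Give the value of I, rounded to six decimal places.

Rules hold: Σm=0, L=14 even, 4≤6≤8.
N = 5·13·13 = 845
Δ = 2!·2!·10!/15! = 1/90090
Racah Σ t=0..2: t=0:+1/69120 t=1:−1/14400 t=2:+1/69120 = -7/172800
⇒ 3j(2 6 6; 0 0 0)² = 14/715, sgn -1
Racah Σ t=0..0: t=0:+1/69120 = 1/69120
⇒ 3j(2 6 6; 2 0 -2)² = 4/143, sgn +1
4πI² = N·(3j₀)²·(3jₘ)² = 56/121
I = -1·√(0.46281/4π) = -0.19190947

-0.191909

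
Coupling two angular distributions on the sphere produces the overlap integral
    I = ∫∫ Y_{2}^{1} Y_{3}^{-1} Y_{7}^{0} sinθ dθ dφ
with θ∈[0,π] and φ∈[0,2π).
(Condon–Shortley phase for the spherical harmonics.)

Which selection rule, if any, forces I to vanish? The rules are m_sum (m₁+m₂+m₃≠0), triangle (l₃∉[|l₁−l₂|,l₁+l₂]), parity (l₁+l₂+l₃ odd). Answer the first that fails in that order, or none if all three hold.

Σmᵢ = 0  ✓
l₃∈[|l₁−l₂|,l₁+l₂]=[1,5], have l₃=7  ✗
Σlᵢ = 12 ⇒ even

triangle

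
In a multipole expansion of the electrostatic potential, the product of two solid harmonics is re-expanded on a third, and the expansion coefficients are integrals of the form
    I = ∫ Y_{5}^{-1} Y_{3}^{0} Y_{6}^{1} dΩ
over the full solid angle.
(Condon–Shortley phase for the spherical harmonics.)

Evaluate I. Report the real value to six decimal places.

Rules hold: Σm=0, L=14 even, 2≤6≤8.
N = 11·7·13 = 1001
Δ = 2!·8!·4!/15! = 1/675675
Racah Σ t=0..2: t=0:+1/8640 t=1:−1/2304 t=2:+1/8640 = -7/34560
⇒ 3j(5 3 6; 0 0 0)² = 7/429, sgn -1
Racah Σ t=0..2: t=0:+1/17280 t=1:−1/2880 t=2:+1/6912 = -1/6912
⇒ 3j(5 3 6; -1 0 1)² = 5/429, sgn +1
4πI² = N·(3j₀)²·(3jₘ)² = 245/1287
I = -1·√(0.190365/4π) = -0.12308038

-0.123080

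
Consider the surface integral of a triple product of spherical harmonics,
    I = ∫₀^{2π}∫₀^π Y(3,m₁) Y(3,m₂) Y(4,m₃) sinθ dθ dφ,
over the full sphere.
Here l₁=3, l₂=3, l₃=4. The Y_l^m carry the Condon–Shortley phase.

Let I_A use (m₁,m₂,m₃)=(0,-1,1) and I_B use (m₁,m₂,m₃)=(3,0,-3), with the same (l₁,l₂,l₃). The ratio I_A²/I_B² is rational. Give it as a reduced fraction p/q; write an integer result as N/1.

Shared (l₁,l₂,l₃)=(3,3,4): N and (l;000)² cancel in I_A²/I_B².
A: Δ = 2!·4!·4!/11! = 1/34650; Racah Σ t=0..2: t=0:+1/48 t=1:−1/24 t=2:+1/288 = -5/288; ⇒ 3j(3 3 4; 0 -1 1)² = 5/462, sgn +1
B: Δ = 2!·4!·4!/11! = 1/34650; Racah Σ t=0..0: t=0:+1/288 = 1/288; ⇒ 3j(3 3 4; 3 0 -3)² = 1/22, sgn -1
I_A²/I_B² = (5/462)/(1/22) = 5/21

5/21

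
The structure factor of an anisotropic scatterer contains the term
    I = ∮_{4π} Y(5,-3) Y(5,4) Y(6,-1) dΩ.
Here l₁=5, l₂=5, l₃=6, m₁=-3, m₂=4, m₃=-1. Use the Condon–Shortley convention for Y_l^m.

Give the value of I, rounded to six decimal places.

m-sum 0 ✓  L=16 even ✓  0≤6≤10 ✓
Π(2lᵢ+1) = 11×11×13 = 1573
triangle coeff Δ(5,5,6) = 1/28588560
Σ_t [0,4]: t=0:+1/345600 t=1:−1/13824 t=2:+1/5184 t=3:−1/13824 t=4:+1/345600 = 7/129600
(3j)²=80/7293 [(5 5 6; 0 0 0)], sign=+1
Σ_t [3,4]: t=3:−1/518400 t=4:+1/138240 = 11/2073600
(3j)²=77/4420 [(5 5 6; -3 4 -1)], sign=-1
⇒ 4πI² = 3388/11271
I = (-1)√(3388/11271/(4π)) = -0.15466268

-0.154663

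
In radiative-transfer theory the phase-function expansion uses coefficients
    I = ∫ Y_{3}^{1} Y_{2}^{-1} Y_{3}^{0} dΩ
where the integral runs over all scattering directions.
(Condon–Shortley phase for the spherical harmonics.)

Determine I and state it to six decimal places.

Rules hold: Σm=0, L=8 even, 1≤3≤5.
N = 7·5·7 = 245
Δ = 2!·4!·2!/9! = 1/3780
Racah Σ t=0..2: t=0:+1/24 t=1:−1/4 t=2:+1/24 = -1/6
⇒ 3j(3 2 3; 0 0 0)² = 4/105, sgn +1
Racah Σ t=0..1: t=0:+1/8 t=1:−1/12 = 1/24
⇒ 3j(3 2 3; 1 -1 0)² = 1/210, sgn -1
4πI² = N·(3j₀)²·(3jₘ)² = 2/45
I = -1·√(0.0444444/4π) = -0.05947080

-0.059471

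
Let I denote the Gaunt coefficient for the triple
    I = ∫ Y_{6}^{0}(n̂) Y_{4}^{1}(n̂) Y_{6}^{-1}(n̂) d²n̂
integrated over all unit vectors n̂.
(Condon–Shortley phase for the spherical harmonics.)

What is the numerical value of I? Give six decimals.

m-sum 0 ✓  L=16 even ✓  2≤6≤10 ✓
Π(2lᵢ+1) = 13×9×13 = 1521
triangle coeff Δ(6,4,6) = 1/15315300
Σ_t [0,4]: t=0:+1/829440 t=1:−1/25920 t=2:+1/9216 t=3:−1/25920 t=4:+1/829440 = 7/207360
(3j)²=28/2431 [(6 4 6; 0 0 0)], sign=+1
Σ_t [1,4]: t=1:−1/103680 t=2:+1/13824 t=3:−1/17280 t=4:+1/207360 = 1/103680
(3j)²=10/7293 [(6 4 6; 0 1 -1)], sign=-1
⇒ 4πI² = 840/34969
I = (-1)√(840/34969/(4π)) = -0.04372130

-0.043721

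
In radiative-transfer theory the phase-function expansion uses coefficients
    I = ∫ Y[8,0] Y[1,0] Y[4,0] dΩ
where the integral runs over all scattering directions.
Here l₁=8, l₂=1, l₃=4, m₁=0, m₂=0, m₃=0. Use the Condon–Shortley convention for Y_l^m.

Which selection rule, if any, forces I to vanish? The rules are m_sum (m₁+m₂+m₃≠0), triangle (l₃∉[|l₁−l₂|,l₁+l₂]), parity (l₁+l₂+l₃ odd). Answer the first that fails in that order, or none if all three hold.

triangle

azimuthal sum: 0 + 0 + 0 = 0  ✓
7 ≤ 4 ≤ 9 (triangle on l)  ✗
L = 8 + 1 + 4 = 13 (odd)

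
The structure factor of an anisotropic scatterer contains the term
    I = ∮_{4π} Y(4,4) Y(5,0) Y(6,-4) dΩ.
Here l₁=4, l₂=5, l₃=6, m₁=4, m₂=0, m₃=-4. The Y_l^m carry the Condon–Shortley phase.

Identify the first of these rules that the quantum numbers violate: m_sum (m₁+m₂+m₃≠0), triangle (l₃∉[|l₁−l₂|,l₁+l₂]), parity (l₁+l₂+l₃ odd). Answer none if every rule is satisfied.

parity

m₁+m₂+m₃ = 4 + 0 − 4 = 0  ✓
triangle: |4−5|=1 ≤ l₃=6 ≤ 4+5=9  ✓
parity: l₁+l₂+l₃ = 15 is odd  ✗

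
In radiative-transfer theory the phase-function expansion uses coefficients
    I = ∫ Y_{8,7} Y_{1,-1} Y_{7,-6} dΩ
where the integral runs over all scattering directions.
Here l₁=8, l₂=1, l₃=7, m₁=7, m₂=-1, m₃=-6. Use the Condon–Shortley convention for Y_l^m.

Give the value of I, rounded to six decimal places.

Checks pass: Σm=0; 16 even; l₃=7∈[7,9].
(2·8+1)(2·1+1)(2·7+1) = 765
Δ: 2! 14! 0! / 17! → 1/2040
sum: t=1:−1/25401600 = -1/25401600
3j²(8 1 7; 0 0 0) = Δ·Π!·Σ² = 8/255  (sign +1)
sum: t=0:+1/12454041600 = 1/12454041600
3j²(8 1 7; 7 -1 -6) = Δ·Π!·Σ² = 7/136  (sign -1)
combine: 4πI² = 765·8/255·7/136 = 21/17
take √, sign -1: I = -0.31353083

-0.313531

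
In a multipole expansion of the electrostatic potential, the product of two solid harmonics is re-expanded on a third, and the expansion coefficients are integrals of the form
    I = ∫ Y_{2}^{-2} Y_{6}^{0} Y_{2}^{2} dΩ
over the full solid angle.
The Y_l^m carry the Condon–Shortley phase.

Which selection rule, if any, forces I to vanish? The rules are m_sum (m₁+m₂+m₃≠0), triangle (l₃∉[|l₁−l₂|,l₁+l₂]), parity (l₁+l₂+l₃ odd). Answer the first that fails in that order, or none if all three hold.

triangle

Σmᵢ = 0  ✓
l₃∈[|l₁−l₂|,l₁+l₂]=[4,8], have l₃=2  ✗
Σlᵢ = 10 ⇒ even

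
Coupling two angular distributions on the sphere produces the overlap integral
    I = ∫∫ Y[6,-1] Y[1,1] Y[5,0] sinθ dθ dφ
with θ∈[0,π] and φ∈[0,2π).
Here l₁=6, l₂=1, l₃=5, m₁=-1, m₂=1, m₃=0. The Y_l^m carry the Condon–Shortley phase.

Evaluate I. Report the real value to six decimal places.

-0.187239

Checks pass: Σm=0; 12 even; l₃=5∈[5,7].
(2·6+1)(2·1+1)(2·5+1) = 429
Δ: 2! 10! 0! / 13! → 1/858
sum: t=1:−1/14400 = -1/14400
3j²(6 1 5; 0 0 0) = Δ·Π!·Σ² = 6/143  (sign +1)
sum: t=2:+1/28800 = 1/28800
3j²(6 1 5; -1 1 0) = Δ·Π!·Σ² = 7/286  (sign -1)
combine: 4πI² = 429·6/143·7/286 = 63/143
take √, sign -1: I = -0.18723944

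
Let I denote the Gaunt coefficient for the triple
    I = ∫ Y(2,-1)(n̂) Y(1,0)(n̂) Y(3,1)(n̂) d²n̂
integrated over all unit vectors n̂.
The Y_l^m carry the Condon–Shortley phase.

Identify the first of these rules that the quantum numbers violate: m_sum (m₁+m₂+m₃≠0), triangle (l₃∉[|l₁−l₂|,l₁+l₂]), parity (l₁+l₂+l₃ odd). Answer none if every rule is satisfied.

azimuthal sum: -1 + 0 + 1 = 0  ✓
1 ≤ 3 ≤ 3 (triangle on l)  ✓
L = 2 + 1 + 3 = 6 (even)  ✓

none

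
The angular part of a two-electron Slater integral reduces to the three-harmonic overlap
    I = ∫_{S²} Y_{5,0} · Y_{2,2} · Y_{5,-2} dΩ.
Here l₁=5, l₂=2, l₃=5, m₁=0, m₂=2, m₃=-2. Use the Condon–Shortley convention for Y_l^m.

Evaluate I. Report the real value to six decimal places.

-0.191372

Checks pass: Σm=0; 12 even; l₃=5∈[3,7].
(2·5+1)(2·2+1)(2·5+1) = 605
Δ: 2! 8! 2! / 13! → 1/38610
sum: t=0:+1/2880 t=1:−1/576 t=2:+1/2880 = -1/960
3j²(5 2 5; 0 0 0) = Δ·Π!·Σ² = 10/429  (sign +1)
sum: t=2:+1/2880 = 1/2880
3j²(5 2 5; 0 2 -2) = Δ·Π!·Σ² = 14/429  (sign -1)
combine: 4πI² = 605·10/429·14/429 = 700/1521
take √, sign -1: I = -0.19137248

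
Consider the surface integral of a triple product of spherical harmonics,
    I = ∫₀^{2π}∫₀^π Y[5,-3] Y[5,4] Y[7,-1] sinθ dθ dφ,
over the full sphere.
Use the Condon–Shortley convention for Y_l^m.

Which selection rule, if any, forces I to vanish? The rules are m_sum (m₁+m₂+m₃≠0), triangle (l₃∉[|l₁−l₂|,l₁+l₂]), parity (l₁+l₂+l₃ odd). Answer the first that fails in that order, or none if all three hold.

azimuthal sum: -3 + 4 − 1 = 0  ✓
0 ≤ 7 ≤ 10 (triangle on l)  ✓
L = 5 + 5 + 7 = 17 (odd)  ✗

parity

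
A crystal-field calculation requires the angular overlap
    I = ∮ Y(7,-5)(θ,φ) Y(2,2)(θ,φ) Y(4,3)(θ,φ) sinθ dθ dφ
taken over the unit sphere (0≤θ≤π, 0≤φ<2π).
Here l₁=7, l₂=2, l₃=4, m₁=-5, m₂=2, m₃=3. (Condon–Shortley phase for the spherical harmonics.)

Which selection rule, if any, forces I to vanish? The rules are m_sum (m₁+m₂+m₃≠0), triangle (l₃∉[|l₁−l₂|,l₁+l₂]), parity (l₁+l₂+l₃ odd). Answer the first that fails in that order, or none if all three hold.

azimuthal sum: -5 + 2 + 3 = 0  ✓
5 ≤ 4 ≤ 9 (triangle on l)  ✗
L = 7 + 2 + 4 = 13 (odd)

triangle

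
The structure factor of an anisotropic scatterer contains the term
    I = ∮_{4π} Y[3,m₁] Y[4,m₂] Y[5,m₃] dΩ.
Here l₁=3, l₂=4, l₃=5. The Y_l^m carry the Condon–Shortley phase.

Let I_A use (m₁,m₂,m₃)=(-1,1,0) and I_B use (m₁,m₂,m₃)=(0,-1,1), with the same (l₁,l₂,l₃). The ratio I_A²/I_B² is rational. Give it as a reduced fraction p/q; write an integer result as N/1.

l's match ⇒ only the (l;m) 3-j factors differ between A and B.
A: triangle coeff Δ(3,4,5) = 1/180180; Σ_t [0,2]: t=0:+1/5760 t=1:−1/288 t=2:+1/288 = 1/5760; (3j)²=1/12012 [(3 4 5; -1 1 0)], sign=-1
B: triangle coeff Δ(3,4,5) = 1/180180; Σ_t [0,2]: t=0:+1/432 t=1:−1/192 t=2:+1/1440 = -19/8640; (3j)²=361/30030 [(3 4 5; 0 -1 1)], sign=-1
I_A²/I_B² = (1/12012)/(361/30030) = 5/722

5/722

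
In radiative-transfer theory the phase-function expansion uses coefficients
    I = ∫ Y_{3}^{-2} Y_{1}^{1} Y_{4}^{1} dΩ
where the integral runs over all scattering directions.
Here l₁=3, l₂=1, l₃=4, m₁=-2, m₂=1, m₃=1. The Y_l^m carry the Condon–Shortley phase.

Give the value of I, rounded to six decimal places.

Rules hold: Σm=0, L=8 even, 2≤4≤4.
N = 7·3·9 = 189
Δ = 0!·6!·2!/9! = 1/252
Racah Σ t=0..0: t=0:+1/36 = 1/36
⇒ 3j(3 1 4; 0 0 0)² = 4/63, sgn +1
Racah Σ t=0..0: t=0:+1/240 = 1/240
⇒ 3j(3 1 4; -2 1 1)² = 1/84, sgn -1
4πI² = N·(3j₀)²·(3jₘ)² = 1/7
I = -1·√(0.142857/4π) = -0.10662181

-0.106622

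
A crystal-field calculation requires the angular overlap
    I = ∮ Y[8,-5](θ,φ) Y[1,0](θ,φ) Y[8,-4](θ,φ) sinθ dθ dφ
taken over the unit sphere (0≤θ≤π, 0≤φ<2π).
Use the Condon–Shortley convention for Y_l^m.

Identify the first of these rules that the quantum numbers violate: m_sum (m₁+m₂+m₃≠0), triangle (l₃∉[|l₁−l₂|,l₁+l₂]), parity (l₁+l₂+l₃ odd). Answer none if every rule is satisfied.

m_sum

azimuthal sum: -5 + 0 − 4 = -9  ✗
7 ≤ 8 ≤ 9 (triangle on l)
L = 8 + 1 + 8 = 17 (odd)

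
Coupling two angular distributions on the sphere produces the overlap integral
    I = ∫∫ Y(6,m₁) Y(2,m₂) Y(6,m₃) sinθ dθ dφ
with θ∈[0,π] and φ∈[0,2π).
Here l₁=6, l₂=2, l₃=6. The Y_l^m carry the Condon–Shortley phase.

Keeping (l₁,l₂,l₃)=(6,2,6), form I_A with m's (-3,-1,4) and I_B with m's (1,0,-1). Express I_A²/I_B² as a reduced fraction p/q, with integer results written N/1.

Same 6,2,6: normalisation and zero-m 3j drop out of the ratio.
A: Δ: 2! 10! 2! / 15! → 1/90090; sum: t=0:+1/725760 t=1:−1/161280 = -1/207360; 3j²(6 2 6; -3 -1 4) = Δ·Π!·Σ² = 7/286  (sign -1)
B: Δ: 2! 10! 2! / 15! → 1/90090; sum: t=0:+1/57600 t=1:−1/17280 t=2:+1/120960 = -13/403200; 3j²(6 2 6; 1 0 -1) = Δ·Π!·Σ² = 13/770  (sign +1)
I_A²/I_B² = (7/286)/(13/770) = 245/169

245/169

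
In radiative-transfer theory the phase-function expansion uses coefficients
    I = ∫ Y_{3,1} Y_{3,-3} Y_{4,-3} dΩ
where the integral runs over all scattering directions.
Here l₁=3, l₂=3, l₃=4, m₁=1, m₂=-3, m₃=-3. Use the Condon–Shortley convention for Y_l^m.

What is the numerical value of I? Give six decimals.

0.000000

m-sum = 1 − 3 − 3 = -5 ≠ 0 ⇒ I = 0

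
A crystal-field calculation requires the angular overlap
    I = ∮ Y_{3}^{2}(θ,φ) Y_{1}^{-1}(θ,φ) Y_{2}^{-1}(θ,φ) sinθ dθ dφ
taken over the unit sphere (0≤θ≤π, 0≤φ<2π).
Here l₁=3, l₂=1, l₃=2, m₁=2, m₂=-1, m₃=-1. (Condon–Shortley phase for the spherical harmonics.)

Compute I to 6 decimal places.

0.261169

Checks pass: Σm=0; 6 even; l₃=2∈[2,4].
(2·3+1)(2·1+1)(2·2+1) = 105
Δ: 2! 4! 0! / 7! → 1/105
sum: t=1:−1/4 = -1/4
3j²(3 1 2; 0 0 0) = Δ·Π!·Σ² = 3/35  (sign -1)
sum: t=0:+1/12 = 1/12
3j²(3 1 2; 2 -1 -1) = Δ·Π!·Σ² = 2/21  (sign -1)
combine: 4πI² = 105·3/35·2/21 = 6/7
take √, sign +1: I = 0.26116903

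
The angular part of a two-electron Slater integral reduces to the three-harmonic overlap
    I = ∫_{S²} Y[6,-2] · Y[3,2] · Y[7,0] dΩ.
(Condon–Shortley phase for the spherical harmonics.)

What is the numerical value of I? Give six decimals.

-0.160413

Rules hold: Σm=0, L=16 even, 3≤7≤9.
N = 13·7·15 = 1365
Δ = 2!·10!·4!/17! = 1/2042040
Racah Σ t=0..2: t=0:+1/207360 t=1:−1/57600 t=2:+1/207360 = -1/129600
⇒ 3j(6 3 7; 0 0 0)² = 168/12155, sgn +1
Racah Σ t=1..2: t=1:−1/725760 t=2:+1/207360 = 1/290304
⇒ 3j(6 3 7; -2 2 0)² = 125/7293, sgn -1
4πI² = N·(3j₀)²·(3jₘ)² = 147000/454597
I = -1·√(0.323363/4π) = -0.16041333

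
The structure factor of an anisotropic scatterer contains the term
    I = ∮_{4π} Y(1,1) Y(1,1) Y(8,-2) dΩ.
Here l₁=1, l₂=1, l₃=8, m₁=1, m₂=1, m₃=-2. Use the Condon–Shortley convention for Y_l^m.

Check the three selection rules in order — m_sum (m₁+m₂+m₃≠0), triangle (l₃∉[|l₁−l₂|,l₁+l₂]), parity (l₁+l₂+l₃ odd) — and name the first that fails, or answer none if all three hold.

triangle

Σmᵢ = 0  ✓
l₃∈[|l₁−l₂|,l₁+l₂]=[0,2], have l₃=8  ✗
Σlᵢ = 10 ⇒ even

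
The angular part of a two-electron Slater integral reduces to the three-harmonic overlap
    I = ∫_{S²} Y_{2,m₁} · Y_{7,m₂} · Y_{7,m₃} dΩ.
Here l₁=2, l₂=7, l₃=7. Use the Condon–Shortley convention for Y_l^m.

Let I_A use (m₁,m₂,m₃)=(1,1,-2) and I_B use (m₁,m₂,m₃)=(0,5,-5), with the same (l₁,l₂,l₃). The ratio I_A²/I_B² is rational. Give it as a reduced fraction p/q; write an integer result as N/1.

Shared (l₁,l₂,l₃)=(2,7,7): N and (l;000)² cancel in I_A²/I_B².
A: Δ = 2!·2!·12!/17! = 1/185640; Racah Σ t=0..1: t=0:+1/1935360 t=1:−1/1209600 = -1/3225600; ⇒ 3j(2 7 7; 1 1 -2)² = 243/61880, sgn +1
B: Δ = 2!·2!·12!/17! = 1/185640; Racah Σ t=0..2: t=0:+1/1916006400 t=1:−1/39916800 t=2:+1/29030400 = 19/1916006400; ⇒ 3j(2 7 7; 0 5 -5)² = 361/185640, sgn +1
I_A²/I_B² = (243/61880)/(361/185640) = 729/361

729/361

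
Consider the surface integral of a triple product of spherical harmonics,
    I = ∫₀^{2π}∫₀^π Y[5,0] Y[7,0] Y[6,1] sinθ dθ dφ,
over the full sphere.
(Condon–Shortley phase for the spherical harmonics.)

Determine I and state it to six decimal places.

0.000000

0 + 0 + 1 = 1 ≠ 0: azimuthal integral kills it; I = 0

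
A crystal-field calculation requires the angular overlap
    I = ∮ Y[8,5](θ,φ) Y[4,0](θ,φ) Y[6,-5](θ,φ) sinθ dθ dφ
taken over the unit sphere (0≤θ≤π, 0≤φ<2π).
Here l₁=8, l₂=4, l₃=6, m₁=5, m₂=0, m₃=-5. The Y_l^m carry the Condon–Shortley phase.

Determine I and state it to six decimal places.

0.168053

Rules hold: Σm=0, L=18 even, 4≤6≤12.
N = 17·9·13 = 1989
Δ = 6!·10!·2!/19! = 1/23279256
Racah Σ t=2..4: t=2:+1/1658880 t=3:−1/518400 t=4:+1/1658880 = -1/1382400
⇒ 3j(8 4 6; 0 0 0)² = 504/46189, sgn -1
Racah Σ t=2..3: t=2:+1/34836480 t=3:−1/130636800 = 11/522547200
⇒ 3j(8 4 6; 5 0 -5)² = 1331/81396, sgn -1
4πI² = N·(3j₀)²·(3jₘ)² = 2178/6137
I = +1·√(0.354897/4π) = 0.16805287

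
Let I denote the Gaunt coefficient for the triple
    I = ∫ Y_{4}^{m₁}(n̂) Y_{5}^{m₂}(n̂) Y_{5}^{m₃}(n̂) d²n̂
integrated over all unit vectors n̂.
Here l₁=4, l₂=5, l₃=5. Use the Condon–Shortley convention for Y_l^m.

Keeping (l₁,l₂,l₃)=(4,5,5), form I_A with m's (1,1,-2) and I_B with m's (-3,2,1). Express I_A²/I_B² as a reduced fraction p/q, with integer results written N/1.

7/1

l's match ⇒ only the (l;m) 3-j factors differ between A and B.
A: triangle coeff Δ(4,5,5) = 1/3153150; Σ_t [0,3]: t=0:+1/103680 t=1:−1/2880 t=2:+1/1152 t=3:−1/5184 = 7/20736; (3j)²=35/2574 [(4 5 5; 1 1 -2)], sign=-1
B: triangle coeff Δ(4,5,5) = 1/3153150; Σ_t [3,4]: t=3:−1/6912 t=4:+1/5184 = 1/20736; (3j)²=5/2574 [(4 5 5; -3 2 1)], sign=+1
I_A²/I_B² = (35/2574)/(5/2574) = 7/1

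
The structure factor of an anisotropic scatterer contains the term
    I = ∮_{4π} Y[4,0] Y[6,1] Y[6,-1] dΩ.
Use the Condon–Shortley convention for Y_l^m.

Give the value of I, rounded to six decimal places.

m-sum 0 ✓  L=16 even ✓  2≤6≤10 ✓
Π(2lᵢ+1) = 9×13×13 = 1521
triangle coeff Δ(4,6,6) = 1/15315300
Σ_t [0,4]: t=0:+1/829440 t=1:−1/25920 t=2:+1/9216 t=3:−1/25920 t=4:+1/829440 = 7/207360
(3j)²=28/2431 [(4 6 6; 0 0 0)], sign=+1
Σ_t [0,4]: t=0:+1/2903040 t=1:−1/51840 t=2:+1/11520 t=3:−1/20736 t=4:+1/414720 = 1/45360
(3j)²=1024/153153 [(4 6 6; 0 1 -1)], sign=-1
⇒ 4πI² = 4096/34969
I = (-1)√(4096/34969/(4π)) = -0.09654581

-0.096546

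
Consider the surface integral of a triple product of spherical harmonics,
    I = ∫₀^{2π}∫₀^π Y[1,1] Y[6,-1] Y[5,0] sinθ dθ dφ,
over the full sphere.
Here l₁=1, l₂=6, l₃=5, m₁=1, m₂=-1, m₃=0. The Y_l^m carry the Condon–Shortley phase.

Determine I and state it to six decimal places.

Checks pass: Σm=0; 12 even; l₃=5∈[5,7].
(2·1+1)(2·6+1)(2·5+1) = 429
Δ: 2! 0! 10! / 13! → 1/858
sum: t=1:−1/14400 = -1/14400
3j²(1 6 5; 0 0 0) = Δ·Π!·Σ² = 6/143  (sign +1)
sum: t=0:+1/28800 = 1/28800
3j²(1 6 5; 1 -1 0) = Δ·Π!·Σ² = 7/286  (sign -1)
combine: 4πI² = 429·6/143·7/286 = 63/143
take √, sign -1: I = -0.18723944

-0.187239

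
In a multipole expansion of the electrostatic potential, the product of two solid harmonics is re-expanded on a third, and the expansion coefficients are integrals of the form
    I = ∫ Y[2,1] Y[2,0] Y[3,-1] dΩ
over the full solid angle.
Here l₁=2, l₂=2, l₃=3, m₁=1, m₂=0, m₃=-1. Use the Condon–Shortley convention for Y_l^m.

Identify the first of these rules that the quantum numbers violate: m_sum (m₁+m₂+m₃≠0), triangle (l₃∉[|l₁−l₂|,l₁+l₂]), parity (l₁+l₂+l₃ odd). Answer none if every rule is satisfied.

azimuthal sum: 1 + 0 − 1 = 0  ✓
0 ≤ 3 ≤ 4 (triangle on l)  ✓
L = 2 + 2 + 3 = 7 (odd)  ✗

parity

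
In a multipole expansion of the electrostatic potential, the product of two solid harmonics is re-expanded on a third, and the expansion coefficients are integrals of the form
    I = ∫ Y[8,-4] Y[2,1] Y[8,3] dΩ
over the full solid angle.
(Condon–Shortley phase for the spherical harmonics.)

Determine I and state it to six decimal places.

Rules hold: Σm=0, L=18 even, 6≤8≤10.
N = 17·5·17 = 1445
Δ = 2!·14!·2!/19! = 1/348840
Racah Σ t=0..2: t=0:+1/116121600 t=1:−1/25401600 t=2:+1/116121600 = -1/45158400
⇒ 3j(8 2 8; 0 0 0)² = 24/1615, sgn -1
Racah Σ t=1..2: t=1:−1/479001600 t=2:+1/174182400 = 1/273715200
⇒ 3j(8 2 8; -4 1 3)² = 49/3876, sgn -1
4πI² = N·(3j₀)²·(3jₘ)² = 98/361
I = +1·√(0.271468/4π) = 0.14697873

0.146979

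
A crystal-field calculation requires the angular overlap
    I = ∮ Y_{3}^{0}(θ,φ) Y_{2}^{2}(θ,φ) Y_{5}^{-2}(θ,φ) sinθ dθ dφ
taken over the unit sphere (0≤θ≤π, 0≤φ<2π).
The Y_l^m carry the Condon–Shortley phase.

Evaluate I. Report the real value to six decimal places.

Checks pass: Σm=0; 10 even; l₃=5∈[1,5].
(2·3+1)(2·2+1)(2·5+1) = 385
Δ: 0! 6! 4! / 11! → 1/2310
sum: t=0:+1/144 = 1/144
3j²(3 2 5; 0 0 0) = Δ·Π!·Σ² = 10/231  (sign -1)
sum: t=0:+1/864 = 1/864
3j²(3 2 5; 0 2 -2) = Δ·Π!·Σ² = 1/66  (sign -1)
combine: 4πI² = 385·10/231·1/66 = 25/99
take √, sign +1: I = 0.14175797

0.141758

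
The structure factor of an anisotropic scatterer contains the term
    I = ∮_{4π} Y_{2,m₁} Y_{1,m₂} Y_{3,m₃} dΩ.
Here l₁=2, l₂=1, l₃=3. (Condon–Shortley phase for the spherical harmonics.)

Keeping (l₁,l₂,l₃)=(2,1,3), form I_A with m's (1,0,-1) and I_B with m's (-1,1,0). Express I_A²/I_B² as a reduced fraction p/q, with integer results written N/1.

Same 2,1,3: normalisation and zero-m 3j drop out of the ratio.
A: Δ: 0! 4! 2! / 7! → 1/105; sum: t=0:+1/6 = 1/6; 3j²(2 1 3; 1 0 -1) = Δ·Π!·Σ² = 8/105  (sign +1)
B: Δ: 0! 4! 2! / 7! → 1/105; sum: t=0:+1/12 = 1/12; 3j²(2 1 3; -1 1 0) = Δ·Π!·Σ² = 1/35  (sign -1)
I_A²/I_B² = (8/105)/(1/35) = 8/3

8/3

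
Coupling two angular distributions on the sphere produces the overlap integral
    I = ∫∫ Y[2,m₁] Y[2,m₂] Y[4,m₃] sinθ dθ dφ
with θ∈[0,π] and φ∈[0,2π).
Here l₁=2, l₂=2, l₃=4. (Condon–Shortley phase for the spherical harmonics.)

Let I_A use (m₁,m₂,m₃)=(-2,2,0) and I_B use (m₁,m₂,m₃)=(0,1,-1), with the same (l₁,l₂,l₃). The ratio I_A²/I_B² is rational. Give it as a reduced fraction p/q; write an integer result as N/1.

1/30

Shared (l₁,l₂,l₃)=(2,2,4): N and (l;000)² cancel in I_A²/I_B².
A: Δ = 0!·4!·4!/9! = 1/630; Racah Σ t=0..0: t=0:+1/576 = 1/576; ⇒ 3j(2 2 4; -2 2 0)² = 1/630, sgn +1
B: Δ = 0!·4!·4!/9! = 1/630; Racah Σ t=0..0: t=0:+1/24 = 1/24; ⇒ 3j(2 2 4; 0 1 -1)² = 1/21, sgn -1
I_A²/I_B² = (1/630)/(1/21) = 1/30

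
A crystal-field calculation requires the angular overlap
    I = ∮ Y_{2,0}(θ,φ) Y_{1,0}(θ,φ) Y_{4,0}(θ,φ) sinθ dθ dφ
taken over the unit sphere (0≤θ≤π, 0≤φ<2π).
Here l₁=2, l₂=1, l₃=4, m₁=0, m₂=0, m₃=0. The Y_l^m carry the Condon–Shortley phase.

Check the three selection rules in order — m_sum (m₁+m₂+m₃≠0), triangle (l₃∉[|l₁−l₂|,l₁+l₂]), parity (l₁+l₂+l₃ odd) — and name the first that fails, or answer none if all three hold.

triangle

m₁+m₂+m₃ = 0 + 0 + 0 = 0  ✓
triangle: |2−1|=1 ≤ l₃=4 ≤ 2+1=3  ✗
parity: l₁+l₂+l₃ = 7 is odd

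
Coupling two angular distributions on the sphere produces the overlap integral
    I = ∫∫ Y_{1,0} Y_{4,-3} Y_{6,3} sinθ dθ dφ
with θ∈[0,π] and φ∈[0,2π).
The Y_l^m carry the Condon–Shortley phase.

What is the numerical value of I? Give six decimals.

0.000000

triangle: need 3≤l₃≤5, have 6; I=0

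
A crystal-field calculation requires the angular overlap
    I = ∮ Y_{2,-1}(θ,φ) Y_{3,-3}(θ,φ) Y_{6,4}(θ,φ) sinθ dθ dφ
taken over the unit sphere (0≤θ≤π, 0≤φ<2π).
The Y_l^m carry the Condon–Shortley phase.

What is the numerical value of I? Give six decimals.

l₃=6 ∉ [1,5] — triangle fails ⇒ I = 0

0.000000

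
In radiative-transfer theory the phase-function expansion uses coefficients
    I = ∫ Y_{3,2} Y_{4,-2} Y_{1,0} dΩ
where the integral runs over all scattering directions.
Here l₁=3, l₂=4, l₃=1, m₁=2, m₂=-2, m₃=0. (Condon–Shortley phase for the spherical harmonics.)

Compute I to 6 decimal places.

0.213244

Checks pass: Σm=0; 8 even; l₃=1∈[1,7].
(2·3+1)(2·4+1)(2·1+1) = 189
Δ: 6! 0! 2! / 9! → 1/252
sum: t=3:−1/36 = -1/36
3j²(3 4 1; 0 0 0) = Δ·Π!·Σ² = 4/63  (sign +1)
sum: t=1:−1/120 = -1/120
3j²(3 4 1; 2 -2 0) = Δ·Π!·Σ² = 1/21  (sign +1)
combine: 4πI² = 189·4/63·1/21 = 4/7
take √, sign +1: I = 0.21324362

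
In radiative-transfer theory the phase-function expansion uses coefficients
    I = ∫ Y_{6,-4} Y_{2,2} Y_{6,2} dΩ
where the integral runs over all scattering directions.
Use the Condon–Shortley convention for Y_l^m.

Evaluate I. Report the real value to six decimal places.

-0.153870

m-sum 0 ✓  L=14 even ✓  4≤6≤8 ✓
Π(2lᵢ+1) = 13×5×13 = 845
triangle coeff Δ(6,2,6) = 1/90090
Σ_t [0,2]: t=0:+1/69120 t=1:−1/14400 t=2:+1/69120 = -7/172800
(3j)²=14/715 [(6 2 6; 0 0 0)], sign=-1
Σ_t [2,2]: t=2:+1/322560 = 1/322560
(3j)²=18/1001 [(6 2 6; -4 2 2)], sign=+1
⇒ 4πI² = 36/121
I = (-1)√(36/121/(4π)) = -0.15386989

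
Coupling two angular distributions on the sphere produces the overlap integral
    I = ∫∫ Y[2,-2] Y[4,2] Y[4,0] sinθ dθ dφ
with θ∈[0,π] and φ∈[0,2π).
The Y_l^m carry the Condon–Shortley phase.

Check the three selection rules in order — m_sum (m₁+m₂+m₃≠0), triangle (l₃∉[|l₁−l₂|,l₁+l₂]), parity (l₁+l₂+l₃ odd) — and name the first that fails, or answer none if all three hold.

none

m₁+m₂+m₃ = -2 + 2 + 0 = 0  ✓
triangle: |2−4|=2 ≤ l₃=4 ≤ 2+4=6  ✓
parity: l₁+l₂+l₃ = 10 is even  ✓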